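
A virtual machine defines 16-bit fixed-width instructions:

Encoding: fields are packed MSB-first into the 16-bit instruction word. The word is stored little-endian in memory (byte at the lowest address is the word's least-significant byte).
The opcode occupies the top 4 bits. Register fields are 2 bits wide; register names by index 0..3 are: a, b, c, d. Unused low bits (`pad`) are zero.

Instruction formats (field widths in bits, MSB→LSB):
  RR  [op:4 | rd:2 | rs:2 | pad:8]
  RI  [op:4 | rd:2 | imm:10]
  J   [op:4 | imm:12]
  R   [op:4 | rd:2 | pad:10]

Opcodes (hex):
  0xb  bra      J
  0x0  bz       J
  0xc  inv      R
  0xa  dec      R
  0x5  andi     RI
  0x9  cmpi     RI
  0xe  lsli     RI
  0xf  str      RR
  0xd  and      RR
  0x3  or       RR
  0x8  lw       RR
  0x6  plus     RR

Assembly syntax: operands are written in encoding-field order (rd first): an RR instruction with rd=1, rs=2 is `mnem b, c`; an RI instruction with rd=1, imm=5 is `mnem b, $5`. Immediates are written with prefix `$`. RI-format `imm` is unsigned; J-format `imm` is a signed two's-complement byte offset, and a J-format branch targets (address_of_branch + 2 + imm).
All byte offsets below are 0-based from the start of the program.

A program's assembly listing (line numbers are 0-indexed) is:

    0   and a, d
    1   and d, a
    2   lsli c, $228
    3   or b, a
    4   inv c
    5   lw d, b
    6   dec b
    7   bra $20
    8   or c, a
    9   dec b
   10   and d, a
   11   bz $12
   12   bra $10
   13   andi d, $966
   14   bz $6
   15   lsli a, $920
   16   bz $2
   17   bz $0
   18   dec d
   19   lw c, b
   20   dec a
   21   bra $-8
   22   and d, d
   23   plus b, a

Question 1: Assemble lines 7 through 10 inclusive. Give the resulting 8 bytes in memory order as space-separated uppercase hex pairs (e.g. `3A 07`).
14 B0 00 38 00 A4 00 DC

line 7 (bra): pack op=0xb:4|imm=20:12 = 0xb014; little→ 14 b0
line 8 (or): pack op=0x3:4|rd=2:2|rs=0:2|pad=0:8 = 0x3800; little→ 00 38
line 9 (dec): pack op=0xa:4|rd=1:2|pad=0:10 = 0xa400; little→ 00 a4
line 10 (and): pack op=0xd:4|rd=3:2|rs=0:2|pad=0:8 = 0xdc00; little→ 00 dc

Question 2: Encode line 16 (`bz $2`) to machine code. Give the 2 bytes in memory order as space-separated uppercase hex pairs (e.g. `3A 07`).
line 16 (bz): pack op=0x0:4|imm=2:12 = 0x0002; little→ 02 00

02 00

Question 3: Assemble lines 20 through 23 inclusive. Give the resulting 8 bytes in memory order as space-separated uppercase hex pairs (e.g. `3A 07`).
L20: dec op=0xa:4|rd=0:2|pad=0:10 ⇒ 0xa000 ⇒ little 00 a0
L21: bra op=0xb:4|imm=-8:12 ⇒ 0xbff8 ⇒ little f8 bf
L22: and op=0xd:4|rd=3:2|rs=3:2|pad=0:8 ⇒ 0xdf00 ⇒ little 00 df
L23: plus op=0x6:4|rd=1:2|rs=0:2|pad=0:8 ⇒ 0x6400 ⇒ little 00 64

00 A0 F8 BF 00 DF 00 64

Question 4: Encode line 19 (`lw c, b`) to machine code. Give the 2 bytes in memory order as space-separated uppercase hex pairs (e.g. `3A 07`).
line 19 (lw): pack op=0x8:4|rd=2:2|rs=1:2|pad=0:8 = 0x8900; little→ 00 89

00 89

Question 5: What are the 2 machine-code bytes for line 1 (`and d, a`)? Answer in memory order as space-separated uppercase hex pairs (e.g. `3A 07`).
00 DC

1. and fields op=0xd:4|rd=3:2|rs=0:2|pad=0:8 → word dc00h → 00 dc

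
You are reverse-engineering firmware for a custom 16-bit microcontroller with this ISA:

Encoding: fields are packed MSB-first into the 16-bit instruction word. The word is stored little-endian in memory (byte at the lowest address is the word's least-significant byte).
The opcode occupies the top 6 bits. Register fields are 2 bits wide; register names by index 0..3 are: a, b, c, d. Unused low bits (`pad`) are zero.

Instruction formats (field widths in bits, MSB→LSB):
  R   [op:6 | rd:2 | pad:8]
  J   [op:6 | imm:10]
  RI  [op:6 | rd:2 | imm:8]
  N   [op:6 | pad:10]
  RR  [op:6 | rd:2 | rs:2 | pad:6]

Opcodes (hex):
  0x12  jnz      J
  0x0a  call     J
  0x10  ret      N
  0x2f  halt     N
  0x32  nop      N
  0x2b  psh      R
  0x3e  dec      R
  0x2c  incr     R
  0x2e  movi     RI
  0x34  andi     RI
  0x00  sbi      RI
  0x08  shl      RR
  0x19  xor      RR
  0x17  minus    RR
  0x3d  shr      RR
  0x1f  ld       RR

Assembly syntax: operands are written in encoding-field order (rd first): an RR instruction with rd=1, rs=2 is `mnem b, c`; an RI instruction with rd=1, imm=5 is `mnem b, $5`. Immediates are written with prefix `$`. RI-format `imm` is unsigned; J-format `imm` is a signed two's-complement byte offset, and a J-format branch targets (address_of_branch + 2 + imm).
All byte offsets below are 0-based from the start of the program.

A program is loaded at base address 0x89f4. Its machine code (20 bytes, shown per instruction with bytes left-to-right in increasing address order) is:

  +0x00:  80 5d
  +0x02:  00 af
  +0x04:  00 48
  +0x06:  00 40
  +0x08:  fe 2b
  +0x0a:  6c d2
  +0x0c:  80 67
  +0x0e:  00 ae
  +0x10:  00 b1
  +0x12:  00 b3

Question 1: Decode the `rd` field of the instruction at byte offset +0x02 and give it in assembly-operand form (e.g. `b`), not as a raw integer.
d

[02] 00 af → 0xaf00
  opcode bits[15:10]=0x2b: psh/R
  rd: (w>>8)&0x3=0x3 → d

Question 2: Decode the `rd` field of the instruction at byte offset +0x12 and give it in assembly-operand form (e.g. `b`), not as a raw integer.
d

@+12  little-endian(00 b3) = 0xb300
  op=0xb300>>10=0x2c ⇒ incr (R)
  rd@[9:8]=0x3 ⇒ d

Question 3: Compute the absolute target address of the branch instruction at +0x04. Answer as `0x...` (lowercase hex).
[04] 00 48 → 0x4800
  op=0x4800>>10=0x12 ⇒ jnz (J)
  imm: (w>>0)&0x3ff=0x0 → $0
  target = base 0x89f4 + off 0x04 + 2 + imm 0 = 0x89fa

0x89fa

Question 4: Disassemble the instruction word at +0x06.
ret

+0x06: 00 40 ⇒ word 0x4000 (little)
  op=0x4000>>10=0x10 ⇒ ret (N)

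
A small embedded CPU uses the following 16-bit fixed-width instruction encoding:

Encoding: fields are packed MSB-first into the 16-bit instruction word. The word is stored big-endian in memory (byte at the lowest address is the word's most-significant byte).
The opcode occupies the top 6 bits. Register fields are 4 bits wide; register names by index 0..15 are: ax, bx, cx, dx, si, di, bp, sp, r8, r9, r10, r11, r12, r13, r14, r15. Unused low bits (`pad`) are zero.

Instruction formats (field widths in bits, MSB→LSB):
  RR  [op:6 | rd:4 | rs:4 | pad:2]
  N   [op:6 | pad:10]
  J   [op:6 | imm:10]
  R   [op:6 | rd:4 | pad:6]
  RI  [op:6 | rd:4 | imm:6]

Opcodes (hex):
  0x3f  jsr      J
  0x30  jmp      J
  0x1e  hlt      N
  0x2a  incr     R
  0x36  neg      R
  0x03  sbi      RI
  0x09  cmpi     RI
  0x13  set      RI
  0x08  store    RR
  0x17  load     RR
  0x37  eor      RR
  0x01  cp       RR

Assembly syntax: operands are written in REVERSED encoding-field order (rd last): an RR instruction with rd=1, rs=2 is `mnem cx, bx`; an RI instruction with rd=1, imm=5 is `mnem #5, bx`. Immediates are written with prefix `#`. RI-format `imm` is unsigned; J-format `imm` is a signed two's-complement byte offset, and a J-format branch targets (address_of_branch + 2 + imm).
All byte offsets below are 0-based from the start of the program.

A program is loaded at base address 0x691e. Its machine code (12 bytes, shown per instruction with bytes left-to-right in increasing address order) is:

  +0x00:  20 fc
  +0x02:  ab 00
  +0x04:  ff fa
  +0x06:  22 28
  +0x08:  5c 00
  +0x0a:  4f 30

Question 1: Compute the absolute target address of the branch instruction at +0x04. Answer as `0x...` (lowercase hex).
0x691e

+0x04: ff fa ⇒ word 0xfffa (big)
  opcode bits[15:10]=0x3f: jsr/J
  [9:0] imm=1018 (s10→-6) = #-6
  target = base 0x691e + off 0x04 + 2 + imm -6 = 0x691e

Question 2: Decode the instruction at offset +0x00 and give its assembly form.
off 0x00: read 20 fc as big → 0x20fc
  op=0x20fc>>10=0x8 ⇒ store (RR)
  rd: (w>>6)&0xf=0x3 → dx
  rs: (w>>2)&0xf=0xf → r15

store r15, dx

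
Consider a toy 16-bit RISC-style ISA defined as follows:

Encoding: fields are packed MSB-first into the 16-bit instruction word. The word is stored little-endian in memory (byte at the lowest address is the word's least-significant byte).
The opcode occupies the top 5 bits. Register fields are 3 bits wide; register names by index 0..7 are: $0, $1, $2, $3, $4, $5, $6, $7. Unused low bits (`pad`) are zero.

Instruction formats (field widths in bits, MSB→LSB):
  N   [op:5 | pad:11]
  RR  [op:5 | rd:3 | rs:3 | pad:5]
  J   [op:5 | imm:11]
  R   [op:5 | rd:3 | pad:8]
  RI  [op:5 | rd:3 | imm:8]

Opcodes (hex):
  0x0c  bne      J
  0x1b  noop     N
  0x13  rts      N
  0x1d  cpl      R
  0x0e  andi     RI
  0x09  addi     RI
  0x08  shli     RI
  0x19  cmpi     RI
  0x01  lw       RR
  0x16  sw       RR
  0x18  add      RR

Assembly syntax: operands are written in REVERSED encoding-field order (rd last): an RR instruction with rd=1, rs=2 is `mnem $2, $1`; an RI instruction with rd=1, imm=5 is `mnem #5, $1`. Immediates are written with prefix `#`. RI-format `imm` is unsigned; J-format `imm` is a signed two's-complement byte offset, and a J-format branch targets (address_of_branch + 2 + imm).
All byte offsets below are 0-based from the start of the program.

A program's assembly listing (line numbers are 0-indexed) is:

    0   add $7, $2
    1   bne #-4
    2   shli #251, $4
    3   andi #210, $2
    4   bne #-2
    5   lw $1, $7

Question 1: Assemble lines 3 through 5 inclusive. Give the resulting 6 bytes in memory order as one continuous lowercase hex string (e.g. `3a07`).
3. andi fields op=0xe:5|rd=2:3|imm=210:8 → word 72d2h → d2 72
4. bne fields op=0xc:5|imm=-2:11 → word 67feh → fe 67
5. lw fields op=0x1:5|rd=7:3|rs=1:3|pad=0:5 → word 0f20h → 20 0f

d272fe67200f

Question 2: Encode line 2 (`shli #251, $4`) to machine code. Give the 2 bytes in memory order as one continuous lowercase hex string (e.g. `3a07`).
fb44

line 2 (shli): pack op=0x8:5|rd=4:3|imm=251:8 = 0x44fb; little→ fb 44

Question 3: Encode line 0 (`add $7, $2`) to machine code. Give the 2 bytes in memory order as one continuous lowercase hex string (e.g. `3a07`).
e0c2

0. add fields op=0x18:5|rd=2:3|rs=7:3|pad=0:5 → word c2e0h → e0 c2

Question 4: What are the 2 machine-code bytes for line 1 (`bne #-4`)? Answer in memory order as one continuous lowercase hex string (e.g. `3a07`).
fc67

line 1 (bne): pack op=0xc:5|imm=-4:11 = 0x67fc; little→ fc 67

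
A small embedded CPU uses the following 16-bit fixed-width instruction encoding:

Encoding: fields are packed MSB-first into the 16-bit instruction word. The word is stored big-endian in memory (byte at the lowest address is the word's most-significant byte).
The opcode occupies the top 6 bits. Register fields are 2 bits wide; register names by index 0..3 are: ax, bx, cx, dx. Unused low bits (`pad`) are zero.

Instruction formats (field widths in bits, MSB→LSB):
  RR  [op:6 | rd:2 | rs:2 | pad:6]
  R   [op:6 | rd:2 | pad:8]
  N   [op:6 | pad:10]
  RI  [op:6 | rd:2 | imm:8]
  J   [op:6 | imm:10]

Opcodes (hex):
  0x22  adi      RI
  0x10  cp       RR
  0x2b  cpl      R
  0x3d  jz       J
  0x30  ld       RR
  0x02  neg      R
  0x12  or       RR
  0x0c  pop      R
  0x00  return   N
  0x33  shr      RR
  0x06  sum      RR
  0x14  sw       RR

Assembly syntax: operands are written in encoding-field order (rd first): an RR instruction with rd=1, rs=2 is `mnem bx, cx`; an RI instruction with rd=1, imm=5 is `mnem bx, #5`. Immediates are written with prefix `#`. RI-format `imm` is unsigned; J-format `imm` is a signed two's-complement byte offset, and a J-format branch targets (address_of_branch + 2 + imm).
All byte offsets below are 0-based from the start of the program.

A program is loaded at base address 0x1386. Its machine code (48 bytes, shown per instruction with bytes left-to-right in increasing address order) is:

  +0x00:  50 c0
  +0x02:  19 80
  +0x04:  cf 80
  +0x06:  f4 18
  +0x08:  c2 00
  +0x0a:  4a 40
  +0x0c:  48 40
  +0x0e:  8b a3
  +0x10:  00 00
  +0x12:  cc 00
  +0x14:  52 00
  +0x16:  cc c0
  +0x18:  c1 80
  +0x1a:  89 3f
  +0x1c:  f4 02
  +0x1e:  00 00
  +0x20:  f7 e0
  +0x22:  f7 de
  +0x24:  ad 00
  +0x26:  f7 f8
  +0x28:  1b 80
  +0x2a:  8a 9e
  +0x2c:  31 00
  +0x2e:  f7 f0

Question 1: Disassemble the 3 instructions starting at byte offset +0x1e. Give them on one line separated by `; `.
return; jz #-32; jz #-34

@+1e  big-endian(00 00) = 0x0000
  op=0x0000>>10=0x0 ⇒ return (N)
@+20  big-endian(f7 e0) = 0xf7e0
  op=0xf7e0>>10=0x3d ⇒ jz (J)
  imm: (w>>0)&0x3ff=0x3e0 (s10→-32) → #-32
@+22  big-endian(f7 de) = 0xf7de
  op=0xf7de>>10=0x3d ⇒ jz (J)
  imm: (w>>0)&0x3ff=0x3de (s10→-34) → #-34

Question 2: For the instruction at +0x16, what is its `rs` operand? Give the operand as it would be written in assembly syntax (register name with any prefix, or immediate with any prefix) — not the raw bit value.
+0x16: cc c0 ⇒ word 0xccc0 (big)
  op=0xccc0>>10=0x33 ⇒ shr (RR)
  rd: (w>>8)&0x3=0x0 → ax
  rs: (w>>6)&0x3=0x3 → dx

dx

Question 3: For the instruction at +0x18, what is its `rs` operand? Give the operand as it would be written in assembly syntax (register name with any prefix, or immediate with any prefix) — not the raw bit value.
[18] c1 80 → 0xc180
  top 6b → 0x30 → ld [RR]
  [9:8] rd=1 = bx
  [7:6] rs=2 = cx

cx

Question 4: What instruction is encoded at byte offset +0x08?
ld cx, ax

+0x08: c2 00 ⇒ word 0xc200 (big)
  top 6b → 0x30 → ld [RR]
  [9:8] rd=2 = cx
  [7:6] rs=0 = ax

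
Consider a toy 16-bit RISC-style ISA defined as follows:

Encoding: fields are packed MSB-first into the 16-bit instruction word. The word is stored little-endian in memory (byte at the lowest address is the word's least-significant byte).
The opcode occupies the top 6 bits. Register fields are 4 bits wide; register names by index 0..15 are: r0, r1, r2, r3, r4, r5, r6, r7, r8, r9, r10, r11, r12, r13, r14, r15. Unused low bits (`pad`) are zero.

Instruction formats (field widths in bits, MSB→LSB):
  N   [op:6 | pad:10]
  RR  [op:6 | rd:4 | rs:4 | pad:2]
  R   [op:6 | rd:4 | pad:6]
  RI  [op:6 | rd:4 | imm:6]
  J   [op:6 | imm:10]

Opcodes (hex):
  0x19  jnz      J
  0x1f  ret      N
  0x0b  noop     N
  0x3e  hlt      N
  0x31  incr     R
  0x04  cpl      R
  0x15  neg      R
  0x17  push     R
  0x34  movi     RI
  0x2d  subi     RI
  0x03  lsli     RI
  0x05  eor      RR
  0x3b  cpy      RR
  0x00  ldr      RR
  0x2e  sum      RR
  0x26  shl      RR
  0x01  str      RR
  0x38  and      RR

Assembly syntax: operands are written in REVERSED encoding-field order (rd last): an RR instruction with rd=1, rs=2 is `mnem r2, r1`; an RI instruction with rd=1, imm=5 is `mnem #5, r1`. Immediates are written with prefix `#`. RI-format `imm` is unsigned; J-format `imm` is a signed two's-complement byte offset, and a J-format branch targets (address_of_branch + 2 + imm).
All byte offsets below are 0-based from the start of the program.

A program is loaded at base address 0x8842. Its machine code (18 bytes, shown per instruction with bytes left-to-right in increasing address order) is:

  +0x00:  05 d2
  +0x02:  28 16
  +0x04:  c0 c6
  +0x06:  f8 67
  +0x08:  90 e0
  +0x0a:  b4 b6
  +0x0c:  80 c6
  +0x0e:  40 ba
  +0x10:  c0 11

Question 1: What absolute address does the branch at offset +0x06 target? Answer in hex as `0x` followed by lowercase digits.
+0x06: f8 67 ⇒ word 0x67f8 (little)
  opcode bits[15:10]=0x19: jnz/J
  imm: (w>>0)&0x3ff=0x3f8 (s10→-8) → #-8
  target = base 0x8842 + off 0x06 + 2 + imm -8 = 0x8842

0x8842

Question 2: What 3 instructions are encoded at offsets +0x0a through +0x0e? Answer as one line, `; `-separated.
subi #52, r10; incr r10; sum r0, r9

@+0a  little-endian(b4 b6) = 0xb6b4
  opcode bits[15:10]=0x2d: subi/RI
  rd@[9:6]=0xa ⇒ r10
  imm@[5:0]=0x34 ⇒ #52
@+0c  little-endian(80 c6) = 0xc680
  opcode bits[15:10]=0x31: incr/R
  rd@[9:6]=0xa ⇒ r10
@+0e  little-endian(40 ba) = 0xba40
  opcode bits[15:10]=0x2e: sum/RR
  rd@[9:6]=0x9 ⇒ r9
  rs@[5:2]=0x0 ⇒ r0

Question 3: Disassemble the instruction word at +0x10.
cpl r7

[10] c0 11 → 0x11c0
  top 6b → 0x4 → cpl [R]
  [9:6] rd=7 = r7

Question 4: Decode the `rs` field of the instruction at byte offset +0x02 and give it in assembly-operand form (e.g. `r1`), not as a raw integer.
off 0x02: read 28 16 as little → 0x1628
  top 6b → 0x5 → eor [RR]
  rd@[9:6]=0x8 ⇒ r8
  rs@[5:2]=0xa ⇒ r10

r10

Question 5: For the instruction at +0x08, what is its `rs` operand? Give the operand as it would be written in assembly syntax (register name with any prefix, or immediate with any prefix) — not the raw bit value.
+0x08: 90 e0 ⇒ word 0xe090 (little)
  op=0xe090>>10=0x38 ⇒ and (RR)
  rd@[9:6]=0x2 ⇒ r2
  rs@[5:2]=0x4 ⇒ r4

r4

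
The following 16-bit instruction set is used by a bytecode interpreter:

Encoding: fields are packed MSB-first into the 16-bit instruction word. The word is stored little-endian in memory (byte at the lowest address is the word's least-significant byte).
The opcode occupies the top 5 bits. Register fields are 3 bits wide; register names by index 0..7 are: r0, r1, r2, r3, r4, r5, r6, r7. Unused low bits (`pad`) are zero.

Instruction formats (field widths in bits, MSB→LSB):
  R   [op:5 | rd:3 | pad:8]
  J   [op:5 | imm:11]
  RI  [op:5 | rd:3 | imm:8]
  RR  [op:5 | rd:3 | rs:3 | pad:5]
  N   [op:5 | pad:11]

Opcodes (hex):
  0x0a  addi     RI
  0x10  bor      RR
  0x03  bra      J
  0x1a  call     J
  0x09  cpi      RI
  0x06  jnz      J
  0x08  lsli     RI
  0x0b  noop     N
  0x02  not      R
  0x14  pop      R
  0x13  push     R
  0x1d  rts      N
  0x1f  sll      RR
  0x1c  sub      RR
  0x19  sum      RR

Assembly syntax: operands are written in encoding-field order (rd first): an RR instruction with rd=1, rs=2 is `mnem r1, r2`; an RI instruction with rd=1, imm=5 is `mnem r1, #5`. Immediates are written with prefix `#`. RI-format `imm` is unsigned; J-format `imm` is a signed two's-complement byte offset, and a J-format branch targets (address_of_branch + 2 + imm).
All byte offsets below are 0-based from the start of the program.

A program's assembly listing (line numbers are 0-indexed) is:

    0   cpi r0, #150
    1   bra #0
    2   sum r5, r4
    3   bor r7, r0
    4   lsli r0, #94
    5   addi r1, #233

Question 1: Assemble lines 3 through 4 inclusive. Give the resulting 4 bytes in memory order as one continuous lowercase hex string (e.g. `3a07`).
3. bor fields op=0x10:5|rd=7:3|rs=0:3|pad=0:5 → word 8700h → 00 87
4. lsli fields op=0x8:5|rd=0:3|imm=94:8 → word 405eh → 5e 40

00875e40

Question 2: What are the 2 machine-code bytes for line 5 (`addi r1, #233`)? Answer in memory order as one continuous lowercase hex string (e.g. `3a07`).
e951

line 5 (addi): pack op=0xa:5|rd=1:3|imm=233:8 = 0x51e9; little→ e9 51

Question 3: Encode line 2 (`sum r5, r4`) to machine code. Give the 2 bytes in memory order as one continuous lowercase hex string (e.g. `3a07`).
2. sum fields op=0x19:5|rd=5:3|rs=4:3|pad=0:5 → word cd80h → 80 cd

80cd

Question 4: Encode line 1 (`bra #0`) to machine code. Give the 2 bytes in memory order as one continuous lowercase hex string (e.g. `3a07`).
1. bra fields op=0x3:5|imm=0:11 → word 1800h → 00 18

0018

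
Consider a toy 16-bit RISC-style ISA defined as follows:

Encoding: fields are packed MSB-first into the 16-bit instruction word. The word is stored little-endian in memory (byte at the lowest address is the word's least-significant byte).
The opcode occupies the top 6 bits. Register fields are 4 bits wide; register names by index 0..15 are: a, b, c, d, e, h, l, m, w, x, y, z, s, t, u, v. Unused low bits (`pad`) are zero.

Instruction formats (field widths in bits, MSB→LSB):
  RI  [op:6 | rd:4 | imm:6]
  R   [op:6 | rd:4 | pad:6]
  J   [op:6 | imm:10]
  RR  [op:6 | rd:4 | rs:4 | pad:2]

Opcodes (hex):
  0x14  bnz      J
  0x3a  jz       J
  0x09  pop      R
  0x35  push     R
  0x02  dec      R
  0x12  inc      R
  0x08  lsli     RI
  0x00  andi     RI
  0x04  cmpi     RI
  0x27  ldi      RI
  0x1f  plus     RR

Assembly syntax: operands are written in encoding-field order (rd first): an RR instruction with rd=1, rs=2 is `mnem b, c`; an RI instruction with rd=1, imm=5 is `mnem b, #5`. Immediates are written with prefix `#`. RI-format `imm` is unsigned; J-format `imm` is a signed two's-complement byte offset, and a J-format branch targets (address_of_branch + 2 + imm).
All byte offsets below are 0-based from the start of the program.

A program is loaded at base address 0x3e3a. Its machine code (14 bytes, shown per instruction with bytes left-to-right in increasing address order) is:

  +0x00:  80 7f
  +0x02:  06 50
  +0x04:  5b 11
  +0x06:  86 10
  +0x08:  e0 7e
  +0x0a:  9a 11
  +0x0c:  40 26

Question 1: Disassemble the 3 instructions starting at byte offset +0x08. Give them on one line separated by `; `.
@+08  little-endian(e0 7e) = 0x7ee0
  top 6b → 0x1f → plus [RR]
  rd@[9:6]=0xb ⇒ z
  rs@[5:2]=0x8 ⇒ w
@+0a  little-endian(9a 11) = 0x119a
  top 6b → 0x4 → cmpi [RI]
  rd@[9:6]=0x6 ⇒ l
  imm@[5:0]=0x1a ⇒ #26
@+0c  little-endian(40 26) = 0x2640
  top 6b → 0x9 → pop [R]
  rd@[9:6]=0x9 ⇒ x

plus z, w; cmpi l, #26; pop x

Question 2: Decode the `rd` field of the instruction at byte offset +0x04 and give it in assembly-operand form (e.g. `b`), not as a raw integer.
off 0x04: read 5b 11 as little → 0x115b
  top 6b → 0x4 → cmpi [RI]
  rd: (w>>6)&0xf=0x5 → h
  imm: (w>>0)&0x3f=0x1b → #27

h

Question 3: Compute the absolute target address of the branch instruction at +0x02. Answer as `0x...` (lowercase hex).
@+02  little-endian(06 50) = 0x5006
  top 6b → 0x14 → bnz [J]
  imm@[9:0]=0x6 ⇒ #6
  target = base 0x3e3a + off 0x02 + 2 + imm 6 = 0x3e44

0x3e44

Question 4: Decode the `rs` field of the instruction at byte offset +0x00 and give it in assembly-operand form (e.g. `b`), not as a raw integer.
off 0x00: read 80 7f as little → 0x7f80
  top 6b → 0x1f → plus [RR]
  rd: (w>>6)&0xf=0xe → u
  rs: (w>>2)&0xf=0x0 → a

a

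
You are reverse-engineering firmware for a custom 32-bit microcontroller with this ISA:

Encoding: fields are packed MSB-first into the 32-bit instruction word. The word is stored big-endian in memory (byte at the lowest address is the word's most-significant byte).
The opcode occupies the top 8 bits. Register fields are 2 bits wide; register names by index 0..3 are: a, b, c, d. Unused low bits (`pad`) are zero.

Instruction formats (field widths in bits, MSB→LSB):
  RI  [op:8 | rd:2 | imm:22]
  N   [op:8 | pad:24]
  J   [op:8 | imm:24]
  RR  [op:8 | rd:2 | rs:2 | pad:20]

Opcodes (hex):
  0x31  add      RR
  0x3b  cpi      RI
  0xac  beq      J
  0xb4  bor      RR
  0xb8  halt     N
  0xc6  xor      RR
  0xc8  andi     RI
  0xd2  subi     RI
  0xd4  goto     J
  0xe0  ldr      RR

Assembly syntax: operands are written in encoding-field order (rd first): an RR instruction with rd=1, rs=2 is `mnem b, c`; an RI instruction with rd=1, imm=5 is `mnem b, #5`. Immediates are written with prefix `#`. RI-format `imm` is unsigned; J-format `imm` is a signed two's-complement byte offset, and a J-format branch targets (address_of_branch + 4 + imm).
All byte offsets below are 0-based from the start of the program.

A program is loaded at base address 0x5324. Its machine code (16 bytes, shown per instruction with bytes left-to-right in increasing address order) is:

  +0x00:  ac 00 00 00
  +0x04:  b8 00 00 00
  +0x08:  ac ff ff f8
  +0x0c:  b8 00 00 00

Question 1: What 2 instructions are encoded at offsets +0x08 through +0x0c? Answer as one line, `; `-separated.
beq #-8; halt

@+08  big-endian(ac ff ff f8) = 0xacfffff8
  op=0xacfffff8>>24=0xac ⇒ beq (J)
  imm@[23:0]=0xfffff8 (s24→-8) ⇒ #-8
@+0c  big-endian(b8 00 00 00) = 0xb8000000
  op=0xb8000000>>24=0xb8 ⇒ halt (N)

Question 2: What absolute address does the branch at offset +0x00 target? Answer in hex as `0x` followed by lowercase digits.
[00] ac 00 00 00 → 0xac000000
  opcode bits[31:24]=0xac: beq/J
  imm@[23:0]=0x0 ⇒ #0
  target = base 0x5324 + off 0x00 + 4 + imm 0 = 0x5328

0x5328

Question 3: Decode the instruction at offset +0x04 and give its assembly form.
halt

[04] b8 00 00 00 → 0xb8000000
  opcode bits[31:24]=0xb8: halt/N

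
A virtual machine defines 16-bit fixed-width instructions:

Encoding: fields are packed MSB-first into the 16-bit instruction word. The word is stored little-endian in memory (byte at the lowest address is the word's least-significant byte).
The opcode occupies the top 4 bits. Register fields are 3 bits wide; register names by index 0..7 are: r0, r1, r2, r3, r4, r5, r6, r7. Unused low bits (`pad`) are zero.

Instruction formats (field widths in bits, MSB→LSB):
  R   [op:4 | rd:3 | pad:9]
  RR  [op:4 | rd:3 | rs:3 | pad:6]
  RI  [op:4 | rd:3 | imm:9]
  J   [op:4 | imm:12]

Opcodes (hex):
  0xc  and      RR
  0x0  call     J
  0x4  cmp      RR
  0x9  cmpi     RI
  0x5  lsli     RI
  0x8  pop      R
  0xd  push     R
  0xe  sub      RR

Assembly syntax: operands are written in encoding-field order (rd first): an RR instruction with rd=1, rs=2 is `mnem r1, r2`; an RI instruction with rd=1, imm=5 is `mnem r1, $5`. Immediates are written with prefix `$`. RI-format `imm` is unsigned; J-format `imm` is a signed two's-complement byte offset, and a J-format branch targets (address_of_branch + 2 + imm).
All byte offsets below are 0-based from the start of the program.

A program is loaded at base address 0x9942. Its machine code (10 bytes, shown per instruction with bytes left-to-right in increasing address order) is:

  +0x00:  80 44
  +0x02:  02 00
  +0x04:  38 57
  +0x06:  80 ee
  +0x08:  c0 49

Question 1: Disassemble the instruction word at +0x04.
+0x04: 38 57 ⇒ word 0x5738 (little)
  top 4b → 0x5 → lsli [RI]
  rd@[11:9]=0x3 ⇒ r3
  imm@[8:0]=0x138 ⇒ $312

lsli r3, $312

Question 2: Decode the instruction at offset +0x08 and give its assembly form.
off 0x08: read c0 49 as little → 0x49c0
  top 4b → 0x4 → cmp [RR]
  rd@[11:9]=0x4 ⇒ r4
  rs@[8:6]=0x7 ⇒ r7

cmp r4, r7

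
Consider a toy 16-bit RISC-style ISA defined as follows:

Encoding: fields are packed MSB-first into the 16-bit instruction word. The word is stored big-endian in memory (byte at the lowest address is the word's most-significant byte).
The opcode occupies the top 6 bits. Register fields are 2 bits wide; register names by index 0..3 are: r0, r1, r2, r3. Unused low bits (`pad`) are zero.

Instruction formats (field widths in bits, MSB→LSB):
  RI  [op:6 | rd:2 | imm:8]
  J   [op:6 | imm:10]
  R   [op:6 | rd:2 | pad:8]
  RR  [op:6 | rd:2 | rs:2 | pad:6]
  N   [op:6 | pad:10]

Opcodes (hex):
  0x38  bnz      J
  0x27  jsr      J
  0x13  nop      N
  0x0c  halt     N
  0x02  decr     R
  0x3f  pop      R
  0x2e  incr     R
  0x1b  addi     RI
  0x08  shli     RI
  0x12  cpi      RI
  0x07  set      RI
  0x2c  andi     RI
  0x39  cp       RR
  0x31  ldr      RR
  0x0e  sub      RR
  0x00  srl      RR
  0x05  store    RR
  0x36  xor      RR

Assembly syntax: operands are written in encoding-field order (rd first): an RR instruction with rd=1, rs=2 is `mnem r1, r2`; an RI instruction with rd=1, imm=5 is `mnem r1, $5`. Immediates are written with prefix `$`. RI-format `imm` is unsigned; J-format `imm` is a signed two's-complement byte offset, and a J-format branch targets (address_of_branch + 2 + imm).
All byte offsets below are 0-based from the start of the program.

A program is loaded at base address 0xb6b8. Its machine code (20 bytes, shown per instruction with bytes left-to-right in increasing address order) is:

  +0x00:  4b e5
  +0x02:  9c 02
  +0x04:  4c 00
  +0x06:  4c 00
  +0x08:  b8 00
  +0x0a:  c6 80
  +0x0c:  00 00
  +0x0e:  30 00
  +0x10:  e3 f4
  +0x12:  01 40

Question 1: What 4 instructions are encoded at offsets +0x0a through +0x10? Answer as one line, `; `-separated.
ldr r2, r2; srl r0, r0; halt; bnz $-12

@+0a  big-endian(c6 80) = 0xc680
  opcode bits[15:10]=0x31: ldr/RR
  rd: (w>>8)&0x3=0x2 → r2
  rs: (w>>6)&0x3=0x2 → r2
@+0c  big-endian(00 00) = 0x0000
  opcode bits[15:10]=0x0: srl/RR
  rd: (w>>8)&0x3=0x0 → r0
  rs: (w>>6)&0x3=0x0 → r0
@+0e  big-endian(30 00) = 0x3000
  opcode bits[15:10]=0xc: halt/N
@+10  big-endian(e3 f4) = 0xe3f4
  opcode bits[15:10]=0x38: bnz/J
  imm: (w>>0)&0x3ff=0x3f4 (s10→-12) → $-12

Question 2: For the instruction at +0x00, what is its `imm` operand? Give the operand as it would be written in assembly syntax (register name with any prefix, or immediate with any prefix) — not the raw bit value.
$229

@+00  big-endian(4b e5) = 0x4be5
  opcode bits[15:10]=0x12: cpi/RI
  rd: (w>>8)&0x3=0x3 → r3
  imm: (w>>0)&0xff=0xe5 → $229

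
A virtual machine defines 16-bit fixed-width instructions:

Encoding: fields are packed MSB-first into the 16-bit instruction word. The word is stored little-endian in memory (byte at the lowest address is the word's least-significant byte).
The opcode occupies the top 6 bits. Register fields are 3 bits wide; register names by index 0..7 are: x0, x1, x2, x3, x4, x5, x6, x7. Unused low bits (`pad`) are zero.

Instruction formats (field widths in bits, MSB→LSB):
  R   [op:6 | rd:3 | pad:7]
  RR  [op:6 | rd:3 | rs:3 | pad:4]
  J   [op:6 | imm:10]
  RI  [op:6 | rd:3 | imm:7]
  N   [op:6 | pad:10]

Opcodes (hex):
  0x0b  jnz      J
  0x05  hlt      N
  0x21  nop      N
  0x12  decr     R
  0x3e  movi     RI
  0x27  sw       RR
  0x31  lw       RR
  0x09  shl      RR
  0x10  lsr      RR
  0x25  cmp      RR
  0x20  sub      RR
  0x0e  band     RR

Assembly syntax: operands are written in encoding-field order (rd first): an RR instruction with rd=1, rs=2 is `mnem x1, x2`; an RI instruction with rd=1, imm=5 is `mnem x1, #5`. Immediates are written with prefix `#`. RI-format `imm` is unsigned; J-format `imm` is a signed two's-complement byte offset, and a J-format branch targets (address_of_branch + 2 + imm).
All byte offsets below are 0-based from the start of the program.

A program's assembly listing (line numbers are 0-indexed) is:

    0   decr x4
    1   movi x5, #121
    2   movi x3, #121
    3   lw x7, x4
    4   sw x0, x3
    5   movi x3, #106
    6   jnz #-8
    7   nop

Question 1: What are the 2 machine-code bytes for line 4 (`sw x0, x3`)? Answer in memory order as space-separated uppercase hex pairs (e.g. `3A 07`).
30 9C

L4: sw op=0x27:6|rd=0:3|rs=3:3|pad=0:4 ⇒ 0x9c30 ⇒ little 30 9c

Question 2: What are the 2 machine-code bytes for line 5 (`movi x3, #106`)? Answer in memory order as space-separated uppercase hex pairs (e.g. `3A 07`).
EA F9

5. movi fields op=0x3e:6|rd=3:3|imm=106:7 → word f9eah → ea f9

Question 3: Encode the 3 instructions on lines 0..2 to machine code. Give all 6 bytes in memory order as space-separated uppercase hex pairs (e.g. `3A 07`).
00 4A F9 FA F9 F9

0. decr fields op=0x12:6|rd=4:3|pad=0:7 → word 4a00h → 00 4a
1. movi fields op=0x3e:6|rd=5:3|imm=121:7 → word faf9h → f9 fa
2. movi fields op=0x3e:6|rd=3:3|imm=121:7 → word f9f9h → f9 f9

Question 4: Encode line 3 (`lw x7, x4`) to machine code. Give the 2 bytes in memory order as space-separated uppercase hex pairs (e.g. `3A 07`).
3. lw fields op=0x31:6|rd=7:3|rs=4:3|pad=0:4 → word c7c0h → c0 c7

C0 C7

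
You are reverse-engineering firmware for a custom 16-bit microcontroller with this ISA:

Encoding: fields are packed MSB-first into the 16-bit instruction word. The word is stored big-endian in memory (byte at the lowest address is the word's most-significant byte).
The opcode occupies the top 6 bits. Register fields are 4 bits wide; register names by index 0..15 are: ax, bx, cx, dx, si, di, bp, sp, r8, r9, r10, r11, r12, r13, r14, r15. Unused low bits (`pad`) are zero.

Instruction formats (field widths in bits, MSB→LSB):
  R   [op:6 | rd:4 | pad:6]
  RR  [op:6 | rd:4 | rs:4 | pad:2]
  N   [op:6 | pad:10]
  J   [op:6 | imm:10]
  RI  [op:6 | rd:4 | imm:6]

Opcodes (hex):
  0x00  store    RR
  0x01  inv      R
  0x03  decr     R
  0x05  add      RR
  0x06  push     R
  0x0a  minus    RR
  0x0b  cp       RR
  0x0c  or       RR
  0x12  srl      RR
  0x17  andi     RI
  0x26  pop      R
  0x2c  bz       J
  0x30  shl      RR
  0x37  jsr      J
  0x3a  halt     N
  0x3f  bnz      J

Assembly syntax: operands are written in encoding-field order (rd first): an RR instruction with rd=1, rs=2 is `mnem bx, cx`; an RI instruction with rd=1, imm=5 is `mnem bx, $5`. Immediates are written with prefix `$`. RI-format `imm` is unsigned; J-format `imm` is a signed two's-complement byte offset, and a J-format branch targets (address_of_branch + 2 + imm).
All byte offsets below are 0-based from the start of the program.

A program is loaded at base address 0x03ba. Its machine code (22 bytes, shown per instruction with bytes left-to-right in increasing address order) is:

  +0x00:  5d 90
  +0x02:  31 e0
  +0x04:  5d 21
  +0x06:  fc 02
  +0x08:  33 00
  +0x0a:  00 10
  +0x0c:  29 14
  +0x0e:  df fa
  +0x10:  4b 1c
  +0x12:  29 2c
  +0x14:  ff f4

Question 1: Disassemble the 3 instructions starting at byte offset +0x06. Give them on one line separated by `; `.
+0x06: fc 02 ⇒ word 0xfc02 (big)
  opcode bits[15:10]=0x3f: bnz/J
  [9:0] imm=2 = $2
+0x08: 33 00 ⇒ word 0x3300 (big)
  opcode bits[15:10]=0xc: or/RR
  [9:6] rd=12 = r12
  [5:2] rs=0 = ax
+0x0a: 00 10 ⇒ word 0x0010 (big)
  opcode bits[15:10]=0x0: store/RR
  [9:6] rd=0 = ax
  [5:2] rs=4 = si

bnz $2; or r12, ax; store ax, si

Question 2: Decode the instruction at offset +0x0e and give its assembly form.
@+0e  big-endian(df fa) = 0xdffa
  op=0xdffa>>10=0x37 ⇒ jsr (J)
  [9:0] imm=1018 (s10→-6) = $-6

jsr $-6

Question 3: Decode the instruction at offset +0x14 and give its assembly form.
bnz $-12

+0x14: ff f4 ⇒ word 0xfff4 (big)
  op=0xfff4>>10=0x3f ⇒ bnz (J)
  imm@[9:0]=0x3f4 (s10→-12) ⇒ $-12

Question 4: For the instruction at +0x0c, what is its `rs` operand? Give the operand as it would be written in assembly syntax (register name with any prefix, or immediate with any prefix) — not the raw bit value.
off 0x0c: read 29 14 as big → 0x2914
  top 6b → 0xa → minus [RR]
  [9:6] rd=4 = si
  [5:2] rs=5 = di

di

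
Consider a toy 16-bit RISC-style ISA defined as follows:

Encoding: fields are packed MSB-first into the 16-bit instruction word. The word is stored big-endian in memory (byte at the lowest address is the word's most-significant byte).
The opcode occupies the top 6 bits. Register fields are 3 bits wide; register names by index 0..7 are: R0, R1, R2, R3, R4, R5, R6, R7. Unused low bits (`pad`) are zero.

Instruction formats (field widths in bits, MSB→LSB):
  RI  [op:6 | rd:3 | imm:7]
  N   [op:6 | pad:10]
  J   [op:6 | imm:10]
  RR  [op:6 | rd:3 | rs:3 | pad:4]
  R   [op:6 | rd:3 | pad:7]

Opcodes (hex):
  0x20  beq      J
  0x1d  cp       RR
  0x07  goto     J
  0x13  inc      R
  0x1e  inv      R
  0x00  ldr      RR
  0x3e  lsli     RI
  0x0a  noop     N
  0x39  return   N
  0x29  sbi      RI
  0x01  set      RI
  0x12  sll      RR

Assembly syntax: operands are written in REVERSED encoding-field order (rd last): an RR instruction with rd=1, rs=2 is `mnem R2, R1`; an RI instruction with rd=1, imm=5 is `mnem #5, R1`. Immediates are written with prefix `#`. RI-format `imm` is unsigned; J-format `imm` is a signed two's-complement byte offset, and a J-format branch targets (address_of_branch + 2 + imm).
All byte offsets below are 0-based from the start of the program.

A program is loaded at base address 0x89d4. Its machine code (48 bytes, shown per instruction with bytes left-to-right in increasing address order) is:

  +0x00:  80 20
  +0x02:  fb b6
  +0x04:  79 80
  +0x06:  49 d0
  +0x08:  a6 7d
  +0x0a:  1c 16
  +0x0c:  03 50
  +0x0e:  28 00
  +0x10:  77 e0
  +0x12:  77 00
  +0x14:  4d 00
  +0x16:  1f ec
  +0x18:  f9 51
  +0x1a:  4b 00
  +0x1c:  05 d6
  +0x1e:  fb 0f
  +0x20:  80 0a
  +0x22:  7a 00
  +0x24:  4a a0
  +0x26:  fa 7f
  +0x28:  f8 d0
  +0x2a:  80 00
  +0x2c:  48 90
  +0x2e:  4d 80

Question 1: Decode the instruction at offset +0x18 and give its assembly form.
[18] f9 51 → 0xf951
  op=0xf951>>10=0x3e ⇒ lsli (RI)
  rd: (w>>7)&0x7=0x2 → R2
  imm: (w>>0)&0x7f=0x51 → #81

lsli #81, R2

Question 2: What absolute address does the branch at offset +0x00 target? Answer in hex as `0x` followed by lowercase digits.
0x89f6

@+00  big-endian(80 20) = 0x8020
  op=0x8020>>10=0x20 ⇒ beq (J)
  [9:0] imm=32 = #32
  target = base 0x89d4 + off 0x00 + 2 + imm 32 = 0x89f6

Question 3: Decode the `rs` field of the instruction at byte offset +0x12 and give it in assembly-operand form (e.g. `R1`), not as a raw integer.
R0

+0x12: 77 00 ⇒ word 0x7700 (big)
  op=0x7700>>10=0x1d ⇒ cp (RR)
  [9:7] rd=6 = R6
  [6:4] rs=0 = R0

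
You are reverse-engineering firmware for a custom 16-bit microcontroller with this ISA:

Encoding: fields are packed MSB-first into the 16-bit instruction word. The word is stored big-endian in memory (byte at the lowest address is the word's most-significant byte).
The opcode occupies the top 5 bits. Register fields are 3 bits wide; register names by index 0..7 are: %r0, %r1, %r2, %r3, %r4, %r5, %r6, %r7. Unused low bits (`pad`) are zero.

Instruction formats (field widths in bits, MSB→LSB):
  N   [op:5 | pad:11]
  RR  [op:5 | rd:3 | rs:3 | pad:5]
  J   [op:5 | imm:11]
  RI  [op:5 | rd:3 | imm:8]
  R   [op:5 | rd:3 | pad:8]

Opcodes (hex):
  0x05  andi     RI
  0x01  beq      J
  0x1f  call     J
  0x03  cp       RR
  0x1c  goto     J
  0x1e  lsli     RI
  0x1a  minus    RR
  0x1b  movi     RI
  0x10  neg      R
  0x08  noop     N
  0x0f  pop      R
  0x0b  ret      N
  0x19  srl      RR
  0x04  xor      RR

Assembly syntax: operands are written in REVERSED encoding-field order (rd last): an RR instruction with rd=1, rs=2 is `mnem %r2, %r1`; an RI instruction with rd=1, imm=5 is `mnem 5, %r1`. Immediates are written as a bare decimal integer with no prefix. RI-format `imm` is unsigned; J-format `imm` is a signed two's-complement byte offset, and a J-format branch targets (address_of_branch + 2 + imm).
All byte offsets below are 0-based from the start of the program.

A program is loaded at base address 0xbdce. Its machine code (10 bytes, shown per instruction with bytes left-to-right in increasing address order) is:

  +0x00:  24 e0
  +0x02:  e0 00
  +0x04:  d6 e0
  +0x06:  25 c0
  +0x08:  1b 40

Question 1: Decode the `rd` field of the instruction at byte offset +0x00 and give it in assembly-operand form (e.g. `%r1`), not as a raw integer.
+0x00: 24 e0 ⇒ word 0x24e0 (big)
  top 5b → 0x4 → xor [RR]
  rd: (w>>8)&0x7=0x4 → %r4
  rs: (w>>5)&0x7=0x7 → %r7

%r4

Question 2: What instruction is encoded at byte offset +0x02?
@+02  big-endian(e0 00) = 0xe000
  op=0xe000>>11=0x1c ⇒ goto (J)
  [10:0] imm=0 = 0

goto 0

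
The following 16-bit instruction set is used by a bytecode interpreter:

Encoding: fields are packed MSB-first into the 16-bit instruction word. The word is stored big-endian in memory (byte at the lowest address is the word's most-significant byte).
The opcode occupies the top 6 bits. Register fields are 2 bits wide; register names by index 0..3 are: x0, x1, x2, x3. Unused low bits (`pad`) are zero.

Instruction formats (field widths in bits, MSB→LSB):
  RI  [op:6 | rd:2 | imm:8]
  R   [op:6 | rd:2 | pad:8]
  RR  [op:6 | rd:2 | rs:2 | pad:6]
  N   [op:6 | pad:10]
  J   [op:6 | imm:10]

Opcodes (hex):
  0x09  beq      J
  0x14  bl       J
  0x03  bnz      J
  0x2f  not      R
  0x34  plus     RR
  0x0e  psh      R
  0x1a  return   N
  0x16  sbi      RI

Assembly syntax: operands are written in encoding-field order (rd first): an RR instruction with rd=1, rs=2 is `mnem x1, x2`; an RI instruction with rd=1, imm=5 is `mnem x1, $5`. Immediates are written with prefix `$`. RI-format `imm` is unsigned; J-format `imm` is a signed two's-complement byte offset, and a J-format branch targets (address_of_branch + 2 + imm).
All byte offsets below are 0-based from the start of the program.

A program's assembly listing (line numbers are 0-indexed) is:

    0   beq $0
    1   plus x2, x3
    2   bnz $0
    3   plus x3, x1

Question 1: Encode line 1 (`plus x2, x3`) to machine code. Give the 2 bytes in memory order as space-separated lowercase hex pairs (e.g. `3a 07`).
line 1 (plus): pack op=0x34:6|rd=2:2|rs=3:2|pad=0:6 = 0xd2c0; big→ d2 c0

d2 c0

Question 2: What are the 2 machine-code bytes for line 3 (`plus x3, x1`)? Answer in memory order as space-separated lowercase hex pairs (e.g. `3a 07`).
3. plus fields op=0x34:6|rd=3:2|rs=1:2|pad=0:6 → word d340h → d3 40

d3 40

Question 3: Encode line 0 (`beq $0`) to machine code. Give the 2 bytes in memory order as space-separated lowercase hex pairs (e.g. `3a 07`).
L0: beq op=0x9:6|imm=0:10 ⇒ 0x2400 ⇒ big 24 00

24 00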